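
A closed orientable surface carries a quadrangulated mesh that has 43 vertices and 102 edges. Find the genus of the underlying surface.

5

Every face is a square and each edge borders two faces, so 4F = 2·102, giving F = 51.
χ = V − E + F = 43 − 102 + 51 = -8.
For a closed orientable surface χ = 2 − 2g, so g = (2 − (-8))/2 = 5.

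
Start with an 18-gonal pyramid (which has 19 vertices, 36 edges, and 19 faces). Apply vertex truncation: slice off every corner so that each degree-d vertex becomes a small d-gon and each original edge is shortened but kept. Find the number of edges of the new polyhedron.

108

Truncation replaces each original edge-end by a new vertex, so V′ = 2E = 72.
Each original edge survives, and each old vertex of degree d contributes d new edges; summing degrees gives Σd = 2E, so E′ = E + 2E = 3E = 108.
Each original face survives and each original vertex becomes one new face: F′ = F + V = 38.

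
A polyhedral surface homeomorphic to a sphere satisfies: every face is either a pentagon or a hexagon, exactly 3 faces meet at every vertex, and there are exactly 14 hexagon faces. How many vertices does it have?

48

Let x be the number of pentagons; then F = 14 + x.
Edge–face incidences: 2E = 6·14 + 5·x = 84 + 5x.
Every vertex has degree 3, so 3V = 2E.
Euler: V − E + F = 2 ⇒ (2E)/3 − E + (14 + x) = 2.
Multiply by 6: 2·(2E) − 3·(2E) + 6·(14 + x) = 12, i.e. 84 + 6x − (84 + 5x) = 12.
Collecting terms: x = 12.
Then 2E = 84 + 5·12 = 144, so E = 72, V = 2E/3 = 48, F = 14 + 12 = 26.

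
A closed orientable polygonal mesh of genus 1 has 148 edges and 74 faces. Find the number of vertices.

74

For a closed orientable surface of genus 1, χ = 2 − 2·1 = 0.
V = 0 + E − F = 0 + 148 − 74 = 74.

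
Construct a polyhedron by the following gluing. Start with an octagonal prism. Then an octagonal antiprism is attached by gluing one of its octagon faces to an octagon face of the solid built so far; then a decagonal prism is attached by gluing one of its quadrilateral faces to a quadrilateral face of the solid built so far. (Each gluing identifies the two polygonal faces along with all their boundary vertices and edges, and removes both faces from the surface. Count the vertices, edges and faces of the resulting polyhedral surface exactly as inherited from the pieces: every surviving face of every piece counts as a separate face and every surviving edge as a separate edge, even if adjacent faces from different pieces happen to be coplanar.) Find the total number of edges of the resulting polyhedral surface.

An octagonal prism: V=16, E=24, F=10.
Attach an octagonal antiprism (V=16, E=32, F=18) along an 8-gon: merge 8 vertices and 8 edges, delete both glued faces → V=24, E=48, F=26.
Attach a decagonal prism (V=20, E=30, F=12) along a 4-gon: merge 4 vertices and 4 edges, delete both glued faces → V=40, E=74, F=36.
Check: V − E + F = 40 − 74 + 36 = 2.

74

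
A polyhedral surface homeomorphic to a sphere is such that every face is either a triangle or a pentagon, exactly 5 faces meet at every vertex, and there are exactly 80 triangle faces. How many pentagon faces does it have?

Let x be the number of pentagons; then F = 80 + x.
Edge–face incidences: 2E = 3·80 + 5·x = 240 + 5x.
Every vertex has degree 5, so 5V = 2E.
Euler: V − E + F = 2 ⇒ (2E)/5 − E + (80 + x) = 2.
Multiply by 10: 2·(2E) − 5·(2E) + 10·(80 + x) = 20, i.e. 800 + 10x − 3·(240 + 5x) = 20.
Collecting terms: −5x + 80 = 20, so −5x = −60, so x = 12.
Then 2E = 240 + 5·12 = 300, so E = 150, V = 2E/5 = 60, F = 80 + 12 = 92.

12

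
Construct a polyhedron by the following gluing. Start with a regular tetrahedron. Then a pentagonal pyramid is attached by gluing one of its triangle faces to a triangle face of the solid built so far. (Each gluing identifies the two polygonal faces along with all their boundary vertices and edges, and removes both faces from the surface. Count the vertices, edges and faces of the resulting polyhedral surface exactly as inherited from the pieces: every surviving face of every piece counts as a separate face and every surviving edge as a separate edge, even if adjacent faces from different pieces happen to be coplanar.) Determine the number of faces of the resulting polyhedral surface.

A regular tetrahedron: V=4, E=6, F=4.
Attach a pentagonal pyramid (V=6, E=10, F=6) along a 3-gon: merge 3 vertices and 3 edges, delete both glued faces → V=7, E=13, F=8.
Check: V − E + F = 7 − 13 + 8 = 2.

8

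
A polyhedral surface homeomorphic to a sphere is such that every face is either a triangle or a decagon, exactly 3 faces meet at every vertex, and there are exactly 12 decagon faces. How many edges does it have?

90

Let x be the number of triangles; then F = 12 + x.
Edge–face incidences: 2E = 10·12 + 3·x = 120 + 3x.
Every vertex has degree 3, so 3V = 2E.
Euler: V − E + F = 2 ⇒ (2E)/3 − E + (12 + x) = 2.
Multiply by 6: 2·(2E) − 3·(2E) + 6·(12 + x) = 12, i.e. 72 + 6x − (120 + 3x) = 12.
Collecting terms: 3x − 48 = 12, so 3x = 60, so x = 20.
Then 2E = 120 + 3·20 = 180, so E = 90, V = 2E/3 = 60, F = 12 + 20 = 32.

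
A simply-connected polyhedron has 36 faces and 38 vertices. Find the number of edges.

Here V − E + F = 2.
E = V + F − (2) = 38 + 36 − (2) = 72.

72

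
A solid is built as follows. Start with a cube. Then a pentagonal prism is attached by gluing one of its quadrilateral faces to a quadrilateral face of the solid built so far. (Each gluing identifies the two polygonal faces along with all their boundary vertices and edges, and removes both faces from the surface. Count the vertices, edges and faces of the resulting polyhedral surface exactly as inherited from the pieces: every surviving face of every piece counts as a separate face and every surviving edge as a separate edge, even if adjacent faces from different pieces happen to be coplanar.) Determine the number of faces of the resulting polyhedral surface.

11

A cube: V=8, E=12, F=6.
Attach a pentagonal prism (V=10, E=15, F=7) along a 4-gon: merge 4 vertices and 4 edges, delete both glued faces → V=14, E=23, F=11.
Check: V − E + F = 14 − 23 + 11 = 2.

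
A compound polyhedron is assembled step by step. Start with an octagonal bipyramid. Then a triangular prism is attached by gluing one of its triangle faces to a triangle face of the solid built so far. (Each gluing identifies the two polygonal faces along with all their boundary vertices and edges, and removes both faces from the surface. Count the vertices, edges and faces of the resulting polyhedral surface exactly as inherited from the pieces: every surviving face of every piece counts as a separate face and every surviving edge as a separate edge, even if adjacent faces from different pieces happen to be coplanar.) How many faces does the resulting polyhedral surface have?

An octagonal bipyramid: V=10, E=24, F=16.
Attach a triangular prism (V=6, E=9, F=5) along a 3-gon: merge 3 vertices and 3 edges, delete both glued faces → V=13, E=30, F=19.
Check: V − E + F = 13 − 30 + 19 = 2.

19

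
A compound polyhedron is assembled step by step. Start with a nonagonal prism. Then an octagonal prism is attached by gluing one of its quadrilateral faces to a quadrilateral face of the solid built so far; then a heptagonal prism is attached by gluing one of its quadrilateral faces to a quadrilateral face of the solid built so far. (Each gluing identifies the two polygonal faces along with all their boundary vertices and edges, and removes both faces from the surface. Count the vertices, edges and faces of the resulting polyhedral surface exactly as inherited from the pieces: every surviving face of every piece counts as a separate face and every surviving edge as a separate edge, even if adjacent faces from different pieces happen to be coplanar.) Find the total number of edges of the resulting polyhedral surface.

A nonagonal prism: V=18, E=27, F=11.
Attach an octagonal prism (V=16, E=24, F=10) along a 4-gon: merge 4 vertices and 4 edges, delete both glued faces → V=30, E=47, F=19.
Attach a heptagonal prism (V=14, E=21, F=9) along a 4-gon: merge 4 vertices and 4 edges, delete both glued faces → V=40, E=64, F=26.
Check: V − E + F = 40 − 64 + 26 = 2.

64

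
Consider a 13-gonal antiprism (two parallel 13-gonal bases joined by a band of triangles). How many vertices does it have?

An antiprism on an n-gon has two n-gon caps and 2n triangles: V = 2·13 = 26, E = 4·13 = 52, F = 2·13 + 2 = 28.

26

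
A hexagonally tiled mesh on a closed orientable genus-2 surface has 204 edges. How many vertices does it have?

134

χ = 2 − 2·2 = -2, and every face is a hexagon so 6F = 2E.
F = 2E/6 = 68. Then V = -2 + E − F = -2 + 204 − 68 = 134.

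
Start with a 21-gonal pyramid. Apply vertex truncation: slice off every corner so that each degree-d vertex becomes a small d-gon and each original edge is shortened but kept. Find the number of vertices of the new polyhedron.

84

The base solid has V = 22, E = 42, F = 22.
Truncation replaces each original edge-end by a new vertex, so V′ = 2E = 84.
Each original edge survives, and each old vertex of degree d contributes d new edges; summing degrees gives Σd = 2E, so E′ = E + 2E = 3E = 126.
Each original face survives and each original vertex becomes one new face: F′ = F + V = 44.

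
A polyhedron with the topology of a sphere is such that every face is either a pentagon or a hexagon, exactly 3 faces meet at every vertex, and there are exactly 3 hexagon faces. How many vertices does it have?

Let x be the number of pentagons; then F = 3 + x.
Edge–face incidences: 2E = 6·3 + 5·x = 18 + 5x.
Every vertex has degree 3, so 3V = 2E.
Euler: V − E + F = 2 ⇒ (2E)/3 − E + (3 + x) = 2.
Multiply by 6: 2·(2E) − 3·(2E) + 6·(3 + x) = 12, i.e. 18 + 6x − (18 + 5x) = 12.
Collecting terms: x = 12.
Then 2E = 18 + 5·12 = 78, so E = 39, V = 2E/3 = 26, F = 3 + 12 = 15.

26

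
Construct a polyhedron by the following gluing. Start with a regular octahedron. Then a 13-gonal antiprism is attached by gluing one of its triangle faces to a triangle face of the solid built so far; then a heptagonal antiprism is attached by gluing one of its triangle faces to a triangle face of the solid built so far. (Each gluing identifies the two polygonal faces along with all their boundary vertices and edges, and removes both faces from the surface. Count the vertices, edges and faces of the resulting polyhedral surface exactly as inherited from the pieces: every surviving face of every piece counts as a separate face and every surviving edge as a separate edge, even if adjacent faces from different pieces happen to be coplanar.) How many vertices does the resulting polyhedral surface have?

A regular octahedron: V=6, E=12, F=8.
Attach a 13-gonal antiprism (V=26, E=52, F=28) along a 3-gon: merge 3 vertices and 3 edges, delete both glued faces → V=29, E=61, F=34.
Attach a heptagonal antiprism (V=14, E=28, F=16) along a 3-gon: merge 3 vertices and 3 edges, delete both glued faces → V=40, E=86, F=48.
Check: V − E + F = 40 − 86 + 48 = 2.

40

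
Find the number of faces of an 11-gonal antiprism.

24

An antiprism on an n-gon has two n-gon caps and 2n triangles: V = 2·11 = 22, E = 4·11 = 44, F = 2·11 + 2 = 24.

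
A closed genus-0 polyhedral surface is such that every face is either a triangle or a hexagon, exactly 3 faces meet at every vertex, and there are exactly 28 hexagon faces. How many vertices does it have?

Let x be the number of triangles; then F = 28 + x.
Edge–face incidences: 2E = 6·28 + 3·x = 168 + 3x.
Every vertex has degree 3, so 3V = 2E.
Euler: V − E + F = 2 ⇒ (2E)/3 − E + (28 + x) = 2.
Multiply by 6: 2·(2E) − 3·(2E) + 6·(28 + x) = 12, i.e. 168 + 6x − (168 + 3x) = 12.
Collecting terms: 3x = 12, so x = 4.
Then 2E = 168 + 3·4 = 180, so E = 90, V = 2E/3 = 60, F = 28 + 4 = 32.

60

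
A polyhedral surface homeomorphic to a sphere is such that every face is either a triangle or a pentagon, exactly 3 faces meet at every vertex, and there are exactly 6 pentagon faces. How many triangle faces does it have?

2

Let x be the number of triangles; then F = 6 + x.
Edge–face incidences: 2E = 5·6 + 3·x = 30 + 3x.
Every vertex has degree 3, so 3V = 2E.
Euler: V − E + F = 2 ⇒ (2E)/3 − E + (6 + x) = 2.
Multiply by 6: 2·(2E) − 3·(2E) + 6·(6 + x) = 12, i.e. 36 + 6x − (30 + 3x) = 12.
Collecting terms: 3x + 6 = 12, so 3x = 6, so x = 2.
Then 2E = 30 + 3·2 = 36, so E = 18, V = 2E/3 = 12, F = 6 + 2 = 8.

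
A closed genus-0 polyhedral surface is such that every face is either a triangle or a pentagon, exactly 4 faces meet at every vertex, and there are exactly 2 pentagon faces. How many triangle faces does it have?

Let x be the number of triangles; then F = 2 + x.
Edge–face incidences: 2E = 5·2 + 3·x = 10 + 3x.
Every vertex has degree 4, so 4V = 2E.
Euler: V − E + F = 2 ⇒ (2E)/4 − E + (2 + x) = 2.
Multiply by 8: 2·(2E) − 4·(2E) + 8·(2 + x) = 16, i.e. 16 + 8x − 2·(10 + 3x) = 16.
Collecting terms: 2x − 4 = 16, so 2x = 20, so x = 10.
Then 2E = 10 + 3·10 = 40, so E = 20, V = 2E/4 = 10, F = 2 + 10 = 12.

10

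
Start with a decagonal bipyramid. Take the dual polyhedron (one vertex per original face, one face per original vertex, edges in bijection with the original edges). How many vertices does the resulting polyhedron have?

20

The base solid has V = 12, E = 30, F = 20.
The dual swaps V and F and preserves E: V′ = F = 20, E′ = E = 30, F′ = V = 12.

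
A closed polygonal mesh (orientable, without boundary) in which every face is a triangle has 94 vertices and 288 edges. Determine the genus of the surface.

Every face is a triangle and each edge borders two faces, so 3F = 2·288, giving F = 192.
χ = V − E + F = 94 − 288 + 192 = -2.
For a closed orientable surface χ = 2 − 2g, so g = (2 − (-2))/2 = 2.

2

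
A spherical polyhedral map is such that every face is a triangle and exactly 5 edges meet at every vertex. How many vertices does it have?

Each face has 3 edges and each edge borders two faces, so 2E = 3F.
Each vertex has degree 5, so 5V = 2E and hence V = 3F/5.
Euler: V − E + F = 2 ⇒ (3F/5) − (3F/2) + F = 2.
Multiply by 10: (6 − 15 + 10)F = 20, i.e. 1F = 20.
So F = 20, E = 3·20/2 = 30, V = 3·20/5 = 12.

12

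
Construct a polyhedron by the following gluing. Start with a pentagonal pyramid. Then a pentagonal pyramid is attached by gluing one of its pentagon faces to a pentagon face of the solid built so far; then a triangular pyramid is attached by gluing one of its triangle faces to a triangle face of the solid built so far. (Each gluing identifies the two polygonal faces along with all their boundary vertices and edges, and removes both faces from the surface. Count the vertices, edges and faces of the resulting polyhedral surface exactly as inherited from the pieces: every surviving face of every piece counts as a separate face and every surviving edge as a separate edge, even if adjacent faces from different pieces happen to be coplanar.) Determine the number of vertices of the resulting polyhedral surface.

A pentagonal pyramid: V=6, E=10, F=6.
Attach a pentagonal pyramid (V=6, E=10, F=6) along a 5-gon: merge 5 vertices and 5 edges, delete both glued faces → V=7, E=15, F=10.
Attach a triangular pyramid (V=4, E=6, F=4) along a 3-gon: merge 3 vertices and 3 edges, delete both glued faces → V=8, E=18, F=12.
Check: V − E + F = 8 − 18 + 12 = 2.

8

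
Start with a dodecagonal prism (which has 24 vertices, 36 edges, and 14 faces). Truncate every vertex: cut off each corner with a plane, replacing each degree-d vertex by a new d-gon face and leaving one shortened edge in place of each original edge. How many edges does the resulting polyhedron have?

108

Truncation replaces each original edge-end by a new vertex, so V′ = 2E = 72.
Each original edge survives, and each old vertex of degree d contributes d new edges; summing degrees gives Σd = 2E, so E′ = E + 2E = 3E = 108.
Each original face survives and each original vertex becomes one new face: F′ = F + V = 38.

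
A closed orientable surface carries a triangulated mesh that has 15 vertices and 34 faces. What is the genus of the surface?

Every face is a triangle, so 2E = 3·34 = 102, giving E = 51.
χ = V − E + F = 15 − 51 + 34 = -2.
For a closed orientable surface χ = 2 − 2g, so g = (2 − (-2))/2 = 2.

2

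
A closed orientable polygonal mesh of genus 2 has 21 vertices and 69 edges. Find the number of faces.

For a closed orientable surface of genus 2, χ = 2 − 2·2 = -2.
F = -2 − V + E = -2 − 21 + 69 = 46.

46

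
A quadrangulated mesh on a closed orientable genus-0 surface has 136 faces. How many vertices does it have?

138

χ = 2 − 2·0 = 2, and every face is a square so 4F = 2E.
E = 4·136/2 = 272. Then V = 2 + E − F = 2 + 272 − 136 = 138.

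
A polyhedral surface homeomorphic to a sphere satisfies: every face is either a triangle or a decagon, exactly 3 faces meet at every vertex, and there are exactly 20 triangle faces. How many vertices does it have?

60

Let x be the number of decagons; then F = 20 + x.
Edge–face incidences: 2E = 3·20 + 10·x = 60 + 10x.
Every vertex has degree 3, so 3V = 2E.
Euler: V − E + F = 2 ⇒ (2E)/3 − E + (20 + x) = 2.
Multiply by 6: 2·(2E) − 3·(2E) + 6·(20 + x) = 12, i.e. 120 + 6x − (60 + 10x) = 12.
Collecting terms: −4x + 60 = 12, so −4x = −48, so x = 12.
Then 2E = 60 + 10·12 = 180, so E = 90, V = 2E/3 = 60, F = 20 + 12 = 32.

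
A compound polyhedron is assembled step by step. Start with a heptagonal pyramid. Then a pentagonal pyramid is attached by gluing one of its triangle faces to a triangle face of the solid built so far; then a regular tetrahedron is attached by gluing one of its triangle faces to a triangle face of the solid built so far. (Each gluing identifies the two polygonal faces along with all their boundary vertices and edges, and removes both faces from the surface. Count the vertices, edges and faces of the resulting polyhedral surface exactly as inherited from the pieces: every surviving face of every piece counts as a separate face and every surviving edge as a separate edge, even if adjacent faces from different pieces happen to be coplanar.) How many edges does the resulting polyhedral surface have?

A heptagonal pyramid: V=8, E=14, F=8.
Attach a pentagonal pyramid (V=6, E=10, F=6) along a 3-gon: merge 3 vertices and 3 edges, delete both glued faces → V=11, E=21, F=12.
Attach a regular tetrahedron (V=4, E=6, F=4) along a 3-gon: merge 3 vertices and 3 edges, delete both glued faces → V=12, E=24, F=14.
Check: V − E + F = 12 − 24 + 14 = 2.

24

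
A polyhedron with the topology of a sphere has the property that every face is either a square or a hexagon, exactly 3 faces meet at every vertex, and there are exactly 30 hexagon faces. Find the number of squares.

6

Let x be the number of squares; then F = 30 + x.
Edge–face incidences: 2E = 6·30 + 4·x = 180 + 4x.
Every vertex has degree 3, so 3V = 2E.
Euler: V − E + F = 2 ⇒ (2E)/3 − E + (30 + x) = 2.
Multiply by 6: 2·(2E) − 3·(2E) + 6·(30 + x) = 12, i.e. 180 + 6x − (180 + 4x) = 12.
Collecting terms: 2x = 12, so x = 6.
Then 2E = 180 + 4·6 = 204, so E = 102, V = 2E/3 = 68, F = 30 + 6 = 36.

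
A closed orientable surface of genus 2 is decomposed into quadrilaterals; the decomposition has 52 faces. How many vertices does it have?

χ = 2 − 2·2 = -2, and every face is a square so 4F = 2E.
E = 4·52/2 = 104. Then V = -2 + E − F = -2 + 104 − 52 = 50.

50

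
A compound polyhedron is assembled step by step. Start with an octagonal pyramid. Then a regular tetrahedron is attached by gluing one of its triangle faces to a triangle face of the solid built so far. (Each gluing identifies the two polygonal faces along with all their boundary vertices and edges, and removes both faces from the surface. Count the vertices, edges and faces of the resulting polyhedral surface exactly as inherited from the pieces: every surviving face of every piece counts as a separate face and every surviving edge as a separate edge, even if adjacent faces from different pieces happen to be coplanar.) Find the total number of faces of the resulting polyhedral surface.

11

An octagonal pyramid: V=9, E=16, F=9.
Attach a regular tetrahedron (V=4, E=6, F=4) along a 3-gon: merge 3 vertices and 3 edges, delete both glued faces → V=10, E=19, F=11.
Check: V − E + F = 10 − 19 + 11 = 2.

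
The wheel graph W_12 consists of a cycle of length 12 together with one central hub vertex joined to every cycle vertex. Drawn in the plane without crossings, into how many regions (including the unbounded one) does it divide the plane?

W_12 has V = 12 + 1 = 13 vertices and E = 2·12 = 24 edges.
By Euler's formula F = 2 − V + E = 2 − 13 + 24 = 13.

13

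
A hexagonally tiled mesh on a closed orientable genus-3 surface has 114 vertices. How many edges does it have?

177

χ = 2 − 2·3 = -4, and every face is a hexagon so 6F = 2E.
V − E + F = -4 with E = 6F/2 gives 114 − (6/2 − 1)·F = -4, so F = 59 and E = 177.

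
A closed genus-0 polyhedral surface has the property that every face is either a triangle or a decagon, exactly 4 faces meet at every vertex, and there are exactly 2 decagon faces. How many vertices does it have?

20

Let x be the number of triangles; then F = 2 + x.
Edge–face incidences: 2E = 10·2 + 3·x = 20 + 3x.
Every vertex has degree 4, so 4V = 2E.
Euler: V − E + F = 2 ⇒ (2E)/4 − E + (2 + x) = 2.
Multiply by 8: 2·(2E) − 4·(2E) + 8·(2 + x) = 16, i.e. 16 + 8x − 2·(20 + 3x) = 16.
Collecting terms: 2x − 24 = 16, so 2x = 40, so x = 20.
Then 2E = 20 + 3·20 = 80, so E = 40, V = 2E/4 = 20, F = 2 + 20 = 22.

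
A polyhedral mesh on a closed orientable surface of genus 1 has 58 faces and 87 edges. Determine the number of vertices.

29

For a closed orientable surface of genus 1, χ = 2 − 2·1 = 0.
V = 0 + E − F = 0 + 87 − 58 = 29.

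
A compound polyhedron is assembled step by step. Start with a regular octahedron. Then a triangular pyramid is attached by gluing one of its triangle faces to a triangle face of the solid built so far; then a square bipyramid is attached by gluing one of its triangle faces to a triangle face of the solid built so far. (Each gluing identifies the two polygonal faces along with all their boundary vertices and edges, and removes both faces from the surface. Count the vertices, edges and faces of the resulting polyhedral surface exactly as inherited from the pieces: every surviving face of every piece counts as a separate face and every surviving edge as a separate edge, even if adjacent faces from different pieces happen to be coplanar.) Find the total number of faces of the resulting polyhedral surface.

A regular octahedron: V=6, E=12, F=8.
Attach a triangular pyramid (V=4, E=6, F=4) along a 3-gon: merge 3 vertices and 3 edges, delete both glued faces → V=7, E=15, F=10.
Attach a square bipyramid (V=6, E=12, F=8) along a 3-gon: merge 3 vertices and 3 edges, delete both glued faces → V=10, E=24, F=16.
Check: V − E + F = 10 − 24 + 16 = 2.

16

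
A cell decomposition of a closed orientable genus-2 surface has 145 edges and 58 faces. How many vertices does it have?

85

For a closed orientable surface of genus 2, χ = 2 − 2·2 = -2.
V = -2 + E − F = -2 + 145 − 58 = 85.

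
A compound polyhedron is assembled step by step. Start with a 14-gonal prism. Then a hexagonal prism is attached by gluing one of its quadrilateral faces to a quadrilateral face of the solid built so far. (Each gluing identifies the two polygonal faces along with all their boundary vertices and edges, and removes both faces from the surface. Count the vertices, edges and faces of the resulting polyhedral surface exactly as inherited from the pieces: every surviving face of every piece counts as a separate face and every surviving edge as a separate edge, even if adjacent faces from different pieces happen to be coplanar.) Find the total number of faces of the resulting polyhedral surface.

A 14-gonal prism: V=28, E=42, F=16.
Attach a hexagonal prism (V=12, E=18, F=8) along a 4-gon: merge 4 vertices and 4 edges, delete both glued faces → V=36, E=56, F=22.
Check: V − E + F = 36 − 56 + 22 = 2.

22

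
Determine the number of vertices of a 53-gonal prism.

A prism on an n-gon has two n-gon bases and n rectangular sides: V = 2·53 = 106, E = 3·53 = 159, F = 53 + 2 = 55.

106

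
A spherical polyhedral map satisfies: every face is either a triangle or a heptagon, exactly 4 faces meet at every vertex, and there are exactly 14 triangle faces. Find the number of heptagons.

Let x be the number of heptagons; then F = 14 + x.
Edge–face incidences: 2E = 3·14 + 7·x = 42 + 7x.
Every vertex has degree 4, so 4V = 2E.
Euler: V − E + F = 2 ⇒ (2E)/4 − E + (14 + x) = 2.
Multiply by 8: 2·(2E) − 4·(2E) + 8·(14 + x) = 16, i.e. 112 + 8x − 2·(42 + 7x) = 16.
Collecting terms: −6x + 28 = 16, so −6x = −12, so x = 2.
Then 2E = 42 + 7·2 = 56, so E = 28, V = 2E/4 = 14, F = 14 + 2 = 16.

2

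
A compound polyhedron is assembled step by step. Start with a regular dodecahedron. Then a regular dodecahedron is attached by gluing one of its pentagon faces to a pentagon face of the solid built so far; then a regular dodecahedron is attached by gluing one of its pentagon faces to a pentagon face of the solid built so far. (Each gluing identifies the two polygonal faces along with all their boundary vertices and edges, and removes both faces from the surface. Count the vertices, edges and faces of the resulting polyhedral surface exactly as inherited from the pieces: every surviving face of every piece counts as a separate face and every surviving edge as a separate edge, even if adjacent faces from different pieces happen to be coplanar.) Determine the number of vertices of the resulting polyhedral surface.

50

A regular dodecahedron: V=20, E=30, F=12.
Attach a regular dodecahedron (V=20, E=30, F=12) along a 5-gon: merge 5 vertices and 5 edges, delete both glued faces → V=35, E=55, F=22.
Attach a regular dodecahedron (V=20, E=30, F=12) along a 5-gon: merge 5 vertices and 5 edges, delete both glued faces → V=50, E=80, F=32.
Check: V − E + F = 50 − 80 + 32 = 2.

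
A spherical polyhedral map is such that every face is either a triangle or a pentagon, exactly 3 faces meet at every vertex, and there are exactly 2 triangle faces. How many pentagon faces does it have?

Let x be the number of pentagons; then F = 2 + x.
Edge–face incidences: 2E = 3·2 + 5·x = 6 + 5x.
Every vertex has degree 3, so 3V = 2E.
Euler: V − E + F = 2 ⇒ (2E)/3 − E + (2 + x) = 2.
Multiply by 6: 2·(2E) − 3·(2E) + 6·(2 + x) = 12, i.e. 12 + 6x − (6 + 5x) = 12.
Collecting terms: x + 6 = 12, so x = 6.
Then 2E = 6 + 5·6 = 36, so E = 18, V = 2E/3 = 12, F = 2 + 6 = 8.

6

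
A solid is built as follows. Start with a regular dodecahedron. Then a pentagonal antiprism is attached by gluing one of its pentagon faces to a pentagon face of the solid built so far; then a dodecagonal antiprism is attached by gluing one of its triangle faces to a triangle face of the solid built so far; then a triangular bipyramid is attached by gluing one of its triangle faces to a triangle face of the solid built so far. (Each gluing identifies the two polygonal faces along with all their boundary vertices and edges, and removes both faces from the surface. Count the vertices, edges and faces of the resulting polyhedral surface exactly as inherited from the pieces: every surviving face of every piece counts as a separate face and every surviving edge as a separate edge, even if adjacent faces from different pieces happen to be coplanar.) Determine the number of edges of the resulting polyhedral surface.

96

A regular dodecahedron: V=20, E=30, F=12.
Attach a pentagonal antiprism (V=10, E=20, F=12) along a 5-gon: merge 5 vertices and 5 edges, delete both glued faces → V=25, E=45, F=22.
Attach a dodecagonal antiprism (V=24, E=48, F=26) along a 3-gon: merge 3 vertices and 3 edges, delete both glued faces → V=46, E=90, F=46.
Attach a triangular bipyramid (V=5, E=9, F=6) along a 3-gon: merge 3 vertices and 3 edges, delete both glued faces → V=48, E=96, F=50.
Check: V − E + F = 48 − 96 + 50 = 2.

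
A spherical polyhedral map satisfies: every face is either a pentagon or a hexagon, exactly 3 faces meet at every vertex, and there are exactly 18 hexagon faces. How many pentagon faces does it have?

12

Let x be the number of pentagons; then F = 18 + x.
Edge–face incidences: 2E = 6·18 + 5·x = 108 + 5x.
Every vertex has degree 3, so 3V = 2E.
Euler: V − E + F = 2 ⇒ (2E)/3 − E + (18 + x) = 2.
Multiply by 6: 2·(2E) − 3·(2E) + 6·(18 + x) = 12, i.e. 108 + 6x − (108 + 5x) = 12.
Collecting terms: x = 12.
Then 2E = 108 + 5·12 = 168, so E = 84, V = 2E/3 = 56, F = 18 + 12 = 30.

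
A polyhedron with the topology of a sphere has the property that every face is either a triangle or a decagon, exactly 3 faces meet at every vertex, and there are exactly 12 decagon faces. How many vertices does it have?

60

Let x be the number of triangles; then F = 12 + x.
Edge–face incidences: 2E = 10·12 + 3·x = 120 + 3x.
Every vertex has degree 3, so 3V = 2E.
Euler: V − E + F = 2 ⇒ (2E)/3 − E + (12 + x) = 2.
Multiply by 6: 2·(2E) − 3·(2E) + 6·(12 + x) = 12, i.e. 72 + 6x − (120 + 3x) = 12.
Collecting terms: 3x − 48 = 12, so 3x = 60, so x = 20.
Then 2E = 120 + 3·20 = 180, so E = 90, V = 2E/3 = 60, F = 12 + 20 = 32.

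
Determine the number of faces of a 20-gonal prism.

A prism on an n-gon has two n-gon bases and n rectangular sides: V = 2·20 = 40, E = 3·20 = 60, F = 20 + 2 = 22.

22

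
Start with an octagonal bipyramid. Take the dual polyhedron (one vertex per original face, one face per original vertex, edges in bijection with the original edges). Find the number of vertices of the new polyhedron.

The base solid has V = 10, E = 24, F = 16.
The dual swaps V and F and preserves E: V′ = F = 16, E′ = E = 24, F′ = V = 10.

16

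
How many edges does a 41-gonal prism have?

A prism on an n-gon has two n-gon bases and n rectangular sides: V = 2·41 = 82, E = 3·41 = 123, F = 41 + 2 = 43.
Check: V − E + F = 82 − 123 + 43 = 2.

123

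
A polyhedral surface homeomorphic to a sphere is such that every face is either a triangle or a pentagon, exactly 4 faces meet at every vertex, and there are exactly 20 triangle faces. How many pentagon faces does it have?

12

Let x be the number of pentagons; then F = 20 + x.
Edge–face incidences: 2E = 3·20 + 5·x = 60 + 5x.
Every vertex has degree 4, so 4V = 2E.
Euler: V − E + F = 2 ⇒ (2E)/4 − E + (20 + x) = 2.
Multiply by 8: 2·(2E) − 4·(2E) + 8·(20 + x) = 16, i.e. 160 + 8x − 2·(60 + 5x) = 16.
Collecting terms: −2x + 40 = 16, so −2x = −24, so x = 12.
Then 2E = 60 + 5·12 = 120, so E = 60, V = 2E/4 = 30, F = 20 + 12 = 32.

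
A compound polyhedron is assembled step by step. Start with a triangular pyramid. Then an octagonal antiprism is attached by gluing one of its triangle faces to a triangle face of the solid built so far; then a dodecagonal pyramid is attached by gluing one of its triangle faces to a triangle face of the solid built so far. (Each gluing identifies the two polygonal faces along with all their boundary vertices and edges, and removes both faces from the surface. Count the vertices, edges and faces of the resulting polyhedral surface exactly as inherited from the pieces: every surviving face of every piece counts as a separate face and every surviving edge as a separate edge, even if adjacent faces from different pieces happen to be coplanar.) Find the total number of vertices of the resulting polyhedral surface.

27

A triangular pyramid: V=4, E=6, F=4.
Attach an octagonal antiprism (V=16, E=32, F=18) along a 3-gon: merge 3 vertices and 3 edges, delete both glued faces → V=17, E=35, F=20.
Attach a dodecagonal pyramid (V=13, E=24, F=13) along a 3-gon: merge 3 vertices and 3 edges, delete both glued faces → V=27, E=56, F=31.
Check: V − E + F = 27 − 56 + 31 = 2.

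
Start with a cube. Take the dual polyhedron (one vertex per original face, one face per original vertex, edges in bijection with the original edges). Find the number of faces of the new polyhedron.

8

The base solid has V = 8, E = 12, F = 6.
The dual swaps V and F and preserves E: V′ = F = 6, E′ = E = 12, F′ = V = 8.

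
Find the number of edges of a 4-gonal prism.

12

A prism on an n-gon has two n-gon bases and n rectangular sides: V = 2·4 = 8, E = 3·4 = 12, F = 4 + 2 = 6.
Check: V − E + F = 8 − 12 + 6 = 2.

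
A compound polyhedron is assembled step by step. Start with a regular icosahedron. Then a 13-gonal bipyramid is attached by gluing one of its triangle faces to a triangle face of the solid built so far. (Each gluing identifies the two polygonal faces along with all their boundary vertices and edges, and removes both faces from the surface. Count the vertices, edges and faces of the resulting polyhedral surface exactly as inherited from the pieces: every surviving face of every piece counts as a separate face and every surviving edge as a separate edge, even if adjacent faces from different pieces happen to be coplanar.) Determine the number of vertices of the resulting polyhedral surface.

24

A regular icosahedron: V=12, E=30, F=20.
Attach a 13-gonal bipyramid (V=15, E=39, F=26) along a 3-gon: merge 3 vertices and 3 edges, delete both glued faces → V=24, E=66, F=44.
Check: V − E + F = 24 − 66 + 44 = 2.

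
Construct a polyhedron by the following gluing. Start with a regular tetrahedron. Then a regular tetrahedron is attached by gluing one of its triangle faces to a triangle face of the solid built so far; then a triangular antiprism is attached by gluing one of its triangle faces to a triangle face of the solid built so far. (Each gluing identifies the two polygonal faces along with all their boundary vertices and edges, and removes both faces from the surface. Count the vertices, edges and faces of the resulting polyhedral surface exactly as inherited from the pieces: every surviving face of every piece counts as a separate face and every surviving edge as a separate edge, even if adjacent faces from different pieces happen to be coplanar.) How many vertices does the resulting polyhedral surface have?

8

A regular tetrahedron: V=4, E=6, F=4.
Attach a regular tetrahedron (V=4, E=6, F=4) along a 3-gon: merge 3 vertices and 3 edges, delete both glued faces → V=5, E=9, F=6.
Attach a triangular antiprism (V=6, E=12, F=8) along a 3-gon: merge 3 vertices and 3 edges, delete both glued faces → V=8, E=18, F=12.
Check: V − E + F = 8 − 18 + 12 = 2.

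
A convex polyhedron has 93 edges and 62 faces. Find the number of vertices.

33

Here V − E + F = 2.
V = 2 + E − F = 2 + 93 − 62 = 33.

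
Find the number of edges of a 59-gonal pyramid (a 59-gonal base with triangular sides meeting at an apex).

118

A pyramid on an n-gon base has one n-gon and n triangles: V = 59 + 1 = 60, E = 2·59 = 118, F = 59 + 1 = 60.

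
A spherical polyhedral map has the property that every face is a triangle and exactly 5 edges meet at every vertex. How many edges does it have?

30

Each face has 3 edges and each edge borders two faces, so 2E = 3F.
Each vertex has degree 5, so 5V = 2E and hence V = 3F/5.
Euler: V − E + F = 2 ⇒ (3F/5) − (3F/2) + F = 2.
Multiply by 10: (6 − 15 + 10)F = 20, i.e. 1F = 20.
So F = 20, E = 3·20/2 = 30, V = 3·20/5 = 12.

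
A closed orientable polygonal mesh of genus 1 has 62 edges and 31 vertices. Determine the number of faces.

For a closed orientable surface of genus 1, χ = 2 − 2·1 = 0.
F = 0 − V + E = 0 − 31 + 62 = 31.

31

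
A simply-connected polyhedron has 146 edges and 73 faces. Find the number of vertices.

Here V − E + F = 2.
V = 2 + E − F = 2 + 146 − 73 = 75.

75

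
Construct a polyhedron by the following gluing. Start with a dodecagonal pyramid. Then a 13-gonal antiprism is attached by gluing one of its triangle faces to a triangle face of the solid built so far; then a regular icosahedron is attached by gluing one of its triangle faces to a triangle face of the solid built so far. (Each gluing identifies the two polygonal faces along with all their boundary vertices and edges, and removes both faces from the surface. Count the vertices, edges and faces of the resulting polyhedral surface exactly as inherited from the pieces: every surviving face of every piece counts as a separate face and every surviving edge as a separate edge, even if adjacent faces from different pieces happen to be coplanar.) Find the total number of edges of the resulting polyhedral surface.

100

A dodecagonal pyramid: V=13, E=24, F=13.
Attach a 13-gonal antiprism (V=26, E=52, F=28) along a 3-gon: merge 3 vertices and 3 edges, delete both glued faces → V=36, E=73, F=39.
Attach a regular icosahedron (V=12, E=30, F=20) along a 3-gon: merge 3 vertices and 3 edges, delete both glued faces → V=45, E=100, F=57.
Check: V − E + F = 45 − 100 + 57 = 2.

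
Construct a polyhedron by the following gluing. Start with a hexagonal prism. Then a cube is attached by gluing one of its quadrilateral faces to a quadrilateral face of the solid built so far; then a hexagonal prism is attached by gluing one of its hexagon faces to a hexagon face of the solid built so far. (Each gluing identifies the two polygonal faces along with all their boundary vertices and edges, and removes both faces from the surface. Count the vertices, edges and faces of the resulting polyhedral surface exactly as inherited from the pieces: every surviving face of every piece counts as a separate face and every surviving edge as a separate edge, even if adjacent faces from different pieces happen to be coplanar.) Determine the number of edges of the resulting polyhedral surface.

38

A hexagonal prism: V=12, E=18, F=8.
Attach a cube (V=8, E=12, F=6) along a 4-gon: merge 4 vertices and 4 edges, delete both glued faces → V=16, E=26, F=12.
Attach a hexagonal prism (V=12, E=18, F=8) along a 6-gon: merge 6 vertices and 6 edges, delete both glued faces → V=22, E=38, F=18.
Check: V − E + F = 22 − 38 + 18 = 2.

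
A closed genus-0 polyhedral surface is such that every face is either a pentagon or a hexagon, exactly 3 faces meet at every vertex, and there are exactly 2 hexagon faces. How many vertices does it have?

24

Let x be the number of pentagons; then F = 2 + x.
Edge–face incidences: 2E = 6·2 + 5·x = 12 + 5x.
Every vertex has degree 3, so 3V = 2E.
Euler: V − E + F = 2 ⇒ (2E)/3 − E + (2 + x) = 2.
Multiply by 6: 2·(2E) − 3·(2E) + 6·(2 + x) = 12, i.e. 12 + 6x − (12 + 5x) = 12.
Collecting terms: x = 12.
Then 2E = 12 + 5·12 = 72, so E = 36, V = 2E/3 = 24, F = 2 + 12 = 14.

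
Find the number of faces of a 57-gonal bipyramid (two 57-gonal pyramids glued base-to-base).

A bipyramid over an n-gon has 2n triangular faces and n + 2 vertices: V = 57 + 2 = 59, E = 3·57 = 171, F = 2·57 = 114.

114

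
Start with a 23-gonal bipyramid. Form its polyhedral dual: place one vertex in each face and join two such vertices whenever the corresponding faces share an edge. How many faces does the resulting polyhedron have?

The base solid has V = 25, E = 69, F = 46.
The dual swaps V and F and preserves E: V′ = F = 46, E′ = E = 69, F′ = V = 25.

25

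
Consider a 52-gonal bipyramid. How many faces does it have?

A bipyramid over an n-gon has 2n triangular faces and n + 2 vertices: V = 52 + 2 = 54, E = 3·52 = 156, F = 2·52 = 104.

104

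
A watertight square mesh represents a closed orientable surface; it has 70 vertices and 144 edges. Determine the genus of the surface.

Every face is a square and each edge borders two faces, so 4F = 2·144, giving F = 72.
χ = V − E + F = 70 − 144 + 72 = -2.
For a closed orientable surface χ = 2 − 2g, so g = (2 − (-2))/2 = 2.

2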